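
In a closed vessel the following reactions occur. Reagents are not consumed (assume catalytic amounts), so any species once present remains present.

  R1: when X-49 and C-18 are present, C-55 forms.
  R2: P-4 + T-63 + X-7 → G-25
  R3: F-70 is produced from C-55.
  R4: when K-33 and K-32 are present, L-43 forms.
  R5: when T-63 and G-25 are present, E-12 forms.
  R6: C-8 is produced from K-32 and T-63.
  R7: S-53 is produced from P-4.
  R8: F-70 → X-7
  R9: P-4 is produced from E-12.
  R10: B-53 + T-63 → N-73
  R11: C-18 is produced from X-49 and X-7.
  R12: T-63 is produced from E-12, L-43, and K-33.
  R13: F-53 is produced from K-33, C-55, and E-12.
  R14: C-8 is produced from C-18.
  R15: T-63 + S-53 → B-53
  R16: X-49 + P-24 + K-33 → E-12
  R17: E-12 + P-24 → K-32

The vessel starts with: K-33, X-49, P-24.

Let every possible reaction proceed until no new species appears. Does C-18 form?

No

C-18 would need X-49 and X-7 (R11), but X-7 never forms.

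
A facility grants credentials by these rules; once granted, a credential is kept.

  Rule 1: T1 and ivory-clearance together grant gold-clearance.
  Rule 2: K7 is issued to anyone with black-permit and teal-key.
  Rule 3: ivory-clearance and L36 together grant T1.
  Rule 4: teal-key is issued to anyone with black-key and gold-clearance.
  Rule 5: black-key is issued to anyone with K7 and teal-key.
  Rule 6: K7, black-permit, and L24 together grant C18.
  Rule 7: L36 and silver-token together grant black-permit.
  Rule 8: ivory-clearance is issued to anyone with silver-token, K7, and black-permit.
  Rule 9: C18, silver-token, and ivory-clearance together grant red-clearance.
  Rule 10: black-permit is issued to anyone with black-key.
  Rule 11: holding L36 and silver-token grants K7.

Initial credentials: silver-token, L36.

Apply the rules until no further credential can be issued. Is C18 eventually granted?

C18 would need K7, black-permit, and L24 (Rule 6), but L24 is never granted.

No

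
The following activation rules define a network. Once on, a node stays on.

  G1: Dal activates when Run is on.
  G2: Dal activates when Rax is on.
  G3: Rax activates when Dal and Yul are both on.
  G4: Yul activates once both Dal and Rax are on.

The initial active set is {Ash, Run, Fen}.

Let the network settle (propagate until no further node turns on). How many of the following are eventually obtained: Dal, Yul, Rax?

Run is on, so Dal activates (G1).
Dal: reached.
Yul would need Dal and Rax (G4), but Rax never turns on.
Rax would need Dal and Yul (G3), but Yul never turns on.
Reached: Dal — 1 of the 3.

1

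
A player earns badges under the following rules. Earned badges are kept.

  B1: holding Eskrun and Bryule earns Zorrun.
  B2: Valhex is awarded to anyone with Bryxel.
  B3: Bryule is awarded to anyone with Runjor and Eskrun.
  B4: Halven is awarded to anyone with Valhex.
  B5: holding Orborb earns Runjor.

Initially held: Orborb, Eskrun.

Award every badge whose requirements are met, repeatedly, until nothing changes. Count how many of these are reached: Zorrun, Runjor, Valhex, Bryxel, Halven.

With Orborb, Runjor is earned (B5).
With Runjor and Eskrun, Bryule is earned (B3).
With Eskrun and Bryule, Zorrun is earned (B1).
Zorrun: reached.
Runjor: reached.
Valhex would need Bryxel (B2), but Bryxel is never earned.
No rule produces Bryxel, and it is not given.
Halven would need Valhex (B4), but Valhex is never earned.
Reached: Zorrun and Runjor — 2 of the 5.

2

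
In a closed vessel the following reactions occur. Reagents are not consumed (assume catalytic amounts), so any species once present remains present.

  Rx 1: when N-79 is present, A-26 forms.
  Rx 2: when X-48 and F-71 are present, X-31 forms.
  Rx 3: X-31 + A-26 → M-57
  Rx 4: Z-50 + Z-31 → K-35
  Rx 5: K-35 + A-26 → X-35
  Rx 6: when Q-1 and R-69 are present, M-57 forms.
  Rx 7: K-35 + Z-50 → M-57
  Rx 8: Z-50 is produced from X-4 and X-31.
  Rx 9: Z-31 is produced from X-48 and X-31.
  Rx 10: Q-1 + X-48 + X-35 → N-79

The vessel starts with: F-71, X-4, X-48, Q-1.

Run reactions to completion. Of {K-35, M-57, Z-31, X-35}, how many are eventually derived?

3

X-48 and F-71 present → X-31 forms (Rx 2).
X-48 and X-31 present → Z-31 forms (Rx 9).
X-4 and X-31 present → Z-50 forms (Rx 8).
Z-50 and Z-31 present → K-35 forms (Rx 4).
K-35 and Z-50 present → M-57 forms (Rx 7).
K-35: reached.
M-57: reached.
Z-31: reached.
X-35 would need K-35 and A-26 (Rx 5), but A-26 never forms.
Reached: K-35, M-57, and Z-31 — 3 of the 4.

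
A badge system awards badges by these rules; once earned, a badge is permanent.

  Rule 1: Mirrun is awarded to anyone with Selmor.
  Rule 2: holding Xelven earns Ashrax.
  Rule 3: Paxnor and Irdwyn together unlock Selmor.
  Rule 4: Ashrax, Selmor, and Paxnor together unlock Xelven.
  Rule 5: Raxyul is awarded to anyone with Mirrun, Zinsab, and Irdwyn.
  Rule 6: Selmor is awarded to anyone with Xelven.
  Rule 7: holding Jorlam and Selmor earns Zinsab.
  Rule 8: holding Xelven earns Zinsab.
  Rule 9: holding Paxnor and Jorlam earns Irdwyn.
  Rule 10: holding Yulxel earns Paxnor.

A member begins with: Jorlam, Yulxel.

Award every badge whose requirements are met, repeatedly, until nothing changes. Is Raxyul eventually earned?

Yes

With Yulxel, Paxnor is earned (Rule 10).
With Paxnor and Jorlam, Irdwyn is earned (Rule 9).
With Paxnor and Irdwyn, Selmor is earned (Rule 3).
With Jorlam and Selmor, Zinsab is earned (Rule 7).
With Selmor, Mirrun is earned (Rule 1).
With Mirrun, Zinsab, and Irdwyn, Raxyul is earned (Rule 5).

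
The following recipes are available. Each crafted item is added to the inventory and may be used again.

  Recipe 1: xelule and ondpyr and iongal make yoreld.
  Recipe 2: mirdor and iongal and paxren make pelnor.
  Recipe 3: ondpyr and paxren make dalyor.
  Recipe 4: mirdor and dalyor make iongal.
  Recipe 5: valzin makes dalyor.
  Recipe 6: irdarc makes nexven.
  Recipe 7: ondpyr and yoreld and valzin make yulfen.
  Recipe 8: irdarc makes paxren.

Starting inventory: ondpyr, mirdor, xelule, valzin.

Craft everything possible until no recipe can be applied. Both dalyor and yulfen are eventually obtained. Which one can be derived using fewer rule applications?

dalyor

dalyor: Using Recipe 5, valzin makes dalyor. [1 rule application]
yulfen: valzin → dalyor (Recipe 5). mirdor and dalyor → iongal (Recipe 4). xelule and ondpyr and iongal → yoreld (Recipe 1). ondpyr and yoreld and valzin → yulfen (Recipe 7). [4 rule applications]
dalyor needs fewer.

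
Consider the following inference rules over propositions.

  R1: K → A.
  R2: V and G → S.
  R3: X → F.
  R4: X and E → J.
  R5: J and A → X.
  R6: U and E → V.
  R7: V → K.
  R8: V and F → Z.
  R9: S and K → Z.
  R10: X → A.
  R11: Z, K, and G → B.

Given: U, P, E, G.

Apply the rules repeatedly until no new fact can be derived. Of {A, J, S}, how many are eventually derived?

From U and E, R6 gives V.
From V, R7 gives K.
V and G hold, so S follows (R2).
K holds, so A follows (R1).
A: reached.
J would need X and E (R4), but X is never established.
S: reached.
Reached: A and S — 2 of the 3.

2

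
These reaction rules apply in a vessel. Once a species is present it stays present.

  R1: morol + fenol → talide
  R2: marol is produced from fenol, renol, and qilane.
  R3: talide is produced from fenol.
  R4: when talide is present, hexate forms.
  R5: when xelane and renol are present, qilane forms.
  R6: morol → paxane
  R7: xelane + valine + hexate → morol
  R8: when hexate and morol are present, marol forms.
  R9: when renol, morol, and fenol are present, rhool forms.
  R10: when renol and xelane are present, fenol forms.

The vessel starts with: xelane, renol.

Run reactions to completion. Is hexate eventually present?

renol and xelane present → fenol forms (R10).
fenol present → talide forms (R3).
talide present → hexate forms (R4).

Yes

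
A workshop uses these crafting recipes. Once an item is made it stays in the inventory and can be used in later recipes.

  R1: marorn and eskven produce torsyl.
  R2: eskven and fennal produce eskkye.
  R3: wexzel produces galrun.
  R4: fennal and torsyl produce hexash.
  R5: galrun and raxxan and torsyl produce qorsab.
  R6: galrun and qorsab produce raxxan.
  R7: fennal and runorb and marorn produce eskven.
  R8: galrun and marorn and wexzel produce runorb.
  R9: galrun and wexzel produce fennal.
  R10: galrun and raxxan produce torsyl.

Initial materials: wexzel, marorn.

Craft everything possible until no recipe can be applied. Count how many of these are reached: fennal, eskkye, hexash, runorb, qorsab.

4

Using R3, wexzel makes galrun.
galrun and marorn and wexzel → runorb (R8).
Using R9, galrun and wexzel make fennal.
Using R7, fennal, runorb, and marorn make eskven.
Using R2, eskven and fennal make eskkye.
marorn and eskven → torsyl (R1).
fennal and torsyl → hexash (R4).
fennal: reached.
eskkye: reached.
hexash: reached.
runorb: reached.
qorsab would need galrun, raxxan, and torsyl (R5), but raxxan is never obtained.
Reached: fennal, eskkye, hexash, and runorb — 4 of the 5.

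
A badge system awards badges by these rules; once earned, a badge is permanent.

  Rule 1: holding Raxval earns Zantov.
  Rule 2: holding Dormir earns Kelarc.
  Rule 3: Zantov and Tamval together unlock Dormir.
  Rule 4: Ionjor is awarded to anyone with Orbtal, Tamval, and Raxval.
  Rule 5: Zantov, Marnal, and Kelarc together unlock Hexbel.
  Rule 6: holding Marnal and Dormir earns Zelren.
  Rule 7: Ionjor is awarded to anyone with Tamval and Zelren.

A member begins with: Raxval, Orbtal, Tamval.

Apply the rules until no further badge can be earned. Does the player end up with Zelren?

Zelren would need Marnal and Dormir (Rule 6), but Marnal is never earned.

No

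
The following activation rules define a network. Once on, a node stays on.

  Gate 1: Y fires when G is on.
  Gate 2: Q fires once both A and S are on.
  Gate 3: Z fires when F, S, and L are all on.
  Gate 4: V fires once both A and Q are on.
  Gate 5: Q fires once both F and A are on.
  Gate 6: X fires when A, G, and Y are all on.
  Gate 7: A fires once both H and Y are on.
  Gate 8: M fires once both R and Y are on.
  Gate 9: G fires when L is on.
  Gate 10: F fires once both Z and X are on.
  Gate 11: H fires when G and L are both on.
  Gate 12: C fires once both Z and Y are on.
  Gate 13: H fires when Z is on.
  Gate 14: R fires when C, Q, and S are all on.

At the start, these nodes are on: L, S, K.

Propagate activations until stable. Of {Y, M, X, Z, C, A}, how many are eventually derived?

L is on, so G fires (Gate 9).
Gate 11: G and L on → H on.
G is on, so Y fires (Gate 1).
H and Y are on, so A fires (Gate 7).
Gate 6: A, G, and Y on → X on.
Y: reached.
M would need R and Y (Gate 8), but R never turns on.
X: reached.
Z would need F, S, and L (Gate 3), but F never turns on.
C would need Z and Y (Gate 12), but Z never turns on.
A: reached.
Reached: Y, X, and A — 3 of the 6.

3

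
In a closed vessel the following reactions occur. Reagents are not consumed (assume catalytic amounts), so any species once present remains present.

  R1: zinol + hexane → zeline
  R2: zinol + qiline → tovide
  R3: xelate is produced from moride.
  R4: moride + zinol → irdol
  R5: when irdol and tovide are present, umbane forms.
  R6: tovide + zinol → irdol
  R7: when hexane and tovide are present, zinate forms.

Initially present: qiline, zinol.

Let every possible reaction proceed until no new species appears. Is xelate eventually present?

No

xelate would need moride (R3), but moride never forms.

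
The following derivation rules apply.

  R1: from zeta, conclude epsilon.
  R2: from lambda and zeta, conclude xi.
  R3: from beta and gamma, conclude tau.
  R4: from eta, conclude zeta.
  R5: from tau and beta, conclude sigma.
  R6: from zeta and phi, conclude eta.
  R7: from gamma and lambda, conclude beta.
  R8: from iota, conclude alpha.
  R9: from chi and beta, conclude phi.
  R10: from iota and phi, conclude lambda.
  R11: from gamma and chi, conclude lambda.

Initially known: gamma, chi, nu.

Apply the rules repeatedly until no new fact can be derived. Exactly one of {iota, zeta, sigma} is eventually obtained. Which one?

sigma

gamma and chi hold, so lambda follows (R11).
From gamma and lambda, R7 gives beta.
beta and gamma hold, so tau follows (R3).
From tau and beta, R5 gives sigma.
zeta would need eta (R4), but eta is never established. No rule produces iota, and it is not given.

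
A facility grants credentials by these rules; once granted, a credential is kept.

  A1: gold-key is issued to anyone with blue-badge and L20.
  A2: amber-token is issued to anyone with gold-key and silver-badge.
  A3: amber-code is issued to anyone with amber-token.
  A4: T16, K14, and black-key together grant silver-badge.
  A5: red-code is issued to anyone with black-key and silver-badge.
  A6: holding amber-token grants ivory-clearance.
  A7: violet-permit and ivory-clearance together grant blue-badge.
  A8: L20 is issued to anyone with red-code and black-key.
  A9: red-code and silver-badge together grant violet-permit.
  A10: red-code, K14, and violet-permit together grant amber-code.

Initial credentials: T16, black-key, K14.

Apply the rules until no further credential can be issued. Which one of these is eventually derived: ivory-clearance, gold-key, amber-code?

Holding T16, K14, and black-key grants silver-badge (A4).
Holding black-key and silver-badge grants red-code (A5).
Holding red-code and silver-badge grants violet-permit (A9).
Holding red-code, K14, and violet-permit grants amber-code (A10).
gold-key would need blue-badge and L20 (A1), but blue-badge is never granted. ivory-clearance would need amber-token (A6), but amber-token is never granted.

amber-code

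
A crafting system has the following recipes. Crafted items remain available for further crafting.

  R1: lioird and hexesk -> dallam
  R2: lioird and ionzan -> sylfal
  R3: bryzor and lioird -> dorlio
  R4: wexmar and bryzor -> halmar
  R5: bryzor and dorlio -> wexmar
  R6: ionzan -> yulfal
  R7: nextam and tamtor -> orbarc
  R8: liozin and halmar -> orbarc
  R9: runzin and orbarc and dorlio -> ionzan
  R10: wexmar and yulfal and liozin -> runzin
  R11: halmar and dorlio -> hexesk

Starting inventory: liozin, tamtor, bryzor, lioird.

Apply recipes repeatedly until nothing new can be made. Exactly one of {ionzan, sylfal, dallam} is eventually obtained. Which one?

dallam

Using R3, bryzor and lioird make dorlio.
Using R5, bryzor and dorlio make wexmar.
wexmar and bryzor -> halmar (R4).
halmar and dorlio -> hexesk (R11).
Using R1, lioird and hexesk make dallam.
ionzan would need runzin, orbarc, and dorlio (R9), but runzin is never obtained. sylfal would need lioird and ionzan (R2), but ionzan is never obtained.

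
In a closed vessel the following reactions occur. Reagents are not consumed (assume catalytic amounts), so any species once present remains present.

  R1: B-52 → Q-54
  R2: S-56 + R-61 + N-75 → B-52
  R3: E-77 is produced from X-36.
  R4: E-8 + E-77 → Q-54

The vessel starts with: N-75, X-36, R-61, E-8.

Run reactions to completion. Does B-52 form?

No

B-52 would need S-56, R-61, and N-75 (R2), but S-56 never forms.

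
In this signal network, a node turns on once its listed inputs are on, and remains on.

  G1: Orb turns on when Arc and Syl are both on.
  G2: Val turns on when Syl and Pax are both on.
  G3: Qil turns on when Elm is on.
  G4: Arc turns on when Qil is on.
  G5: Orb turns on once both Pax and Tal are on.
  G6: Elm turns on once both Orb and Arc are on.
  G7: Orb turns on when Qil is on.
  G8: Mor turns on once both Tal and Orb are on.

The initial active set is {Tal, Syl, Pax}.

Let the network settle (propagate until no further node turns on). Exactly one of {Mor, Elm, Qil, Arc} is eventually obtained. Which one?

G5: Pax and Tal on → Orb on.
G8: Tal and Orb on → Mor on.
Arc would need Qil (G4), but Qil never turns on. Elm would need Orb and Arc (G6), but Arc never turns on. Qil would need Elm (G3), but Elm never turns on.

Mor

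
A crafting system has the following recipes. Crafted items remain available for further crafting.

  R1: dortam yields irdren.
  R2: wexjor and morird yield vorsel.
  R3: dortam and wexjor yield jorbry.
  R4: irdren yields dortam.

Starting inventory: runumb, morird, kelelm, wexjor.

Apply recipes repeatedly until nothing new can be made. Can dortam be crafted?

dortam would need irdren (R4), but irdren is never obtained.

No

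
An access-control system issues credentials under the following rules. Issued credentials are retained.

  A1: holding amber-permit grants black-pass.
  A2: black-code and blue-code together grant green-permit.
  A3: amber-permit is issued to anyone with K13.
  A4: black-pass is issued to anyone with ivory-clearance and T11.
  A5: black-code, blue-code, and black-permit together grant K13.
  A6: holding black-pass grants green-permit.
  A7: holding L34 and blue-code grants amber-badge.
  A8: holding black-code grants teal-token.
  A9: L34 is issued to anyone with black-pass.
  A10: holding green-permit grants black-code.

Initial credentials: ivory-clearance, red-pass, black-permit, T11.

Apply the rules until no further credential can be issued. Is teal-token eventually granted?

Yes

Holding ivory-clearance and T11 grants black-pass (A4).
Holding black-pass grants green-permit (A6).
Holding green-permit grants black-code (A10).
Holding black-code grants teal-token (A8).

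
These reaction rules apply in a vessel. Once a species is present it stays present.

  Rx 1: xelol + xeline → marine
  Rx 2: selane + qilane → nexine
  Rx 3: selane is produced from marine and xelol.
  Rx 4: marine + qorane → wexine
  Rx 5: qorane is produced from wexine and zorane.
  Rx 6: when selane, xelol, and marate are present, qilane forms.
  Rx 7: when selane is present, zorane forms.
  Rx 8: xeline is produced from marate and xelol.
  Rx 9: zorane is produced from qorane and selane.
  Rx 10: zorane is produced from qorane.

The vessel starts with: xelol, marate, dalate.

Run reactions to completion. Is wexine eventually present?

wexine would need marine and qorane (Rx 4), but qorane never forms.

No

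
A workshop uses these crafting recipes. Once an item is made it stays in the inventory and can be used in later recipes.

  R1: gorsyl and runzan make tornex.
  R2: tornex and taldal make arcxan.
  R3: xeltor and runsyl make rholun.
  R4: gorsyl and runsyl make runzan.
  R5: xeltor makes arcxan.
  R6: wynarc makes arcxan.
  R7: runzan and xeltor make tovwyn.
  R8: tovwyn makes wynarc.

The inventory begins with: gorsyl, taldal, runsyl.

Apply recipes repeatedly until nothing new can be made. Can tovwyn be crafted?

No

tovwyn would need runzan and xeltor (R7), but xeltor is never obtained.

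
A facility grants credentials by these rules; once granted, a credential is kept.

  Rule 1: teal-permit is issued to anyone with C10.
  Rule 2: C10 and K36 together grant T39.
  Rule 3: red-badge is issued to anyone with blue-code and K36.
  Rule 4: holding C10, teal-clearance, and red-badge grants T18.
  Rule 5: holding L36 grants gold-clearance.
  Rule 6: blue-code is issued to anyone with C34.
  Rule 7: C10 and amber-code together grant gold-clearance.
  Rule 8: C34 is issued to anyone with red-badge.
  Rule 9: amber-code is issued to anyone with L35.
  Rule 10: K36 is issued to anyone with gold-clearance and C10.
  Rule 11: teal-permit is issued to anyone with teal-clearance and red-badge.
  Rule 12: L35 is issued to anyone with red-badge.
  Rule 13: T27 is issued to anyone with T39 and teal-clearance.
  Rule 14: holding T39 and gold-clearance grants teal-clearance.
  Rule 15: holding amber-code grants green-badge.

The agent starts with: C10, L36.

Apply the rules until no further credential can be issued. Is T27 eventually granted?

Holding L36 grants gold-clearance (Rule 5).
Holding gold-clearance and C10 grants K36 (Rule 10).
Holding C10 and K36 grants T39 (Rule 2).
Holding T39 and gold-clearance grants teal-clearance (Rule 14).
Holding T39 and teal-clearance grants T27 (Rule 13).

Yes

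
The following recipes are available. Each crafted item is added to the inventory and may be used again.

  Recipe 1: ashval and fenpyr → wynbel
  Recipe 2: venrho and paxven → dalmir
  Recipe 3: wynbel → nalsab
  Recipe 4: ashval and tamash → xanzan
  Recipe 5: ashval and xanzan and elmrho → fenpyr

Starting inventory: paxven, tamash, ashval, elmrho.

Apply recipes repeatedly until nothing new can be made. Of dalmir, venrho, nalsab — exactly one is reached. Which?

Using Recipe 4, ashval and tamash make xanzan.
ashval and xanzan and elmrho → fenpyr (Recipe 5).
Using Recipe 1, ashval and fenpyr make wynbel.
wynbel → nalsab (Recipe 3).
dalmir would need venrho and paxven (Recipe 2), but venrho is never obtained. No rule produces venrho, and it is not given.

nalsab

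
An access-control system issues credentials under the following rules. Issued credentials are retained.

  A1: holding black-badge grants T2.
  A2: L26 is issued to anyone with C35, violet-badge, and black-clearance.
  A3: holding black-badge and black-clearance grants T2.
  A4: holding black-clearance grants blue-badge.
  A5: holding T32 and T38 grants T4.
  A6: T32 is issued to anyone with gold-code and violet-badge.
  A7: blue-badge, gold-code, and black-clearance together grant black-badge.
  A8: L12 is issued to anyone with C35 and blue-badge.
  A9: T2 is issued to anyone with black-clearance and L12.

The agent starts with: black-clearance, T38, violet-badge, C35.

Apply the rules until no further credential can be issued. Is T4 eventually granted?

No

T4 would need T32 and T38 (A5), but T32 is never granted.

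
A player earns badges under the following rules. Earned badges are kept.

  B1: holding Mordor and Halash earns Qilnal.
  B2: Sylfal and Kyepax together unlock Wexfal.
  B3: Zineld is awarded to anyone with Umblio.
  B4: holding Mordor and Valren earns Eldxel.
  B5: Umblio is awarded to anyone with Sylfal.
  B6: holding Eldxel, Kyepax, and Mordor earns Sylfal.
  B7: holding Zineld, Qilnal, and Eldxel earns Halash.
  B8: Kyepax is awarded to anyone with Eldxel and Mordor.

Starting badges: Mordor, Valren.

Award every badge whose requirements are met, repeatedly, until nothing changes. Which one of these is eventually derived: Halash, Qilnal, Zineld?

With Mordor and Valren, Eldxel is earned (B4).
With Eldxel and Mordor, Kyepax is earned (B8).
With Eldxel, Kyepax, and Mordor, Sylfal is earned (B6).
With Sylfal, Umblio is earned (B5).
With Umblio, Zineld is earned (B3).
Qilnal would need Mordor and Halash (B1), but Halash is never earned. Halash would need Zineld, Qilnal, and Eldxel (B7), but Qilnal is never earned.

Zineld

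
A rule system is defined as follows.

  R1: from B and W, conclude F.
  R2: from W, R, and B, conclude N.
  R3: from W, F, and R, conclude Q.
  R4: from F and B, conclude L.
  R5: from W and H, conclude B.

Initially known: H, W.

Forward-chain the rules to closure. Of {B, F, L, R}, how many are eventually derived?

From W and H, R5 gives B.
From B and W, R1 gives F.
F and B hold, so L follows (R4).
B: reached.
F: reached.
L: reached.
No rule produces R, and it is not given.
Reached: B, F, and L — 3 of the 4.

3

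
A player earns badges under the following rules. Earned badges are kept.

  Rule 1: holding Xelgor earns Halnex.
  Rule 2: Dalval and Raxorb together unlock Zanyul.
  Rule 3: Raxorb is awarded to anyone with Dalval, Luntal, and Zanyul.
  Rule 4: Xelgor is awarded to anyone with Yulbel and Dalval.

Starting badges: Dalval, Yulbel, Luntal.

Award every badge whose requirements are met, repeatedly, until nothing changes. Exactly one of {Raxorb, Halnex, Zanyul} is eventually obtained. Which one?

Halnex

With Yulbel and Dalval, Xelgor is earned (Rule 4).
With Xelgor, Halnex is earned (Rule 1).
Raxorb would need Dalval, Luntal, and Zanyul (Rule 3), but Zanyul is never earned. Zanyul would need Dalval and Raxorb (Rule 2), but Raxorb is never earned.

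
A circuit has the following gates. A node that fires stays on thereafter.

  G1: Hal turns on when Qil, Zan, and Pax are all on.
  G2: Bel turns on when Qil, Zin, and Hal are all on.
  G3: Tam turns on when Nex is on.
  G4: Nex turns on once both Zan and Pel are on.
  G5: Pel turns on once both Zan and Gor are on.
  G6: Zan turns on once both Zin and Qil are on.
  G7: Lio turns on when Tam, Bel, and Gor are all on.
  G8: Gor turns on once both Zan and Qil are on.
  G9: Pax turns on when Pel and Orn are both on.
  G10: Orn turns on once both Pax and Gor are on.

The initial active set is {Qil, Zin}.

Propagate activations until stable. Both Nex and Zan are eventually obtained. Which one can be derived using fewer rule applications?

Zan

Zan: G6: Zin and Qil on → Zan on. [1 rule application]
Nex: Zin and Qil are on, so Zan turns on (G6). G8: Zan and Qil on → Gor on. Zan and Gor are on, so Pel turns on (G5). Zan and Pel are on, so Nex turns on (G4). [4 rule applications]
Zan needs fewer.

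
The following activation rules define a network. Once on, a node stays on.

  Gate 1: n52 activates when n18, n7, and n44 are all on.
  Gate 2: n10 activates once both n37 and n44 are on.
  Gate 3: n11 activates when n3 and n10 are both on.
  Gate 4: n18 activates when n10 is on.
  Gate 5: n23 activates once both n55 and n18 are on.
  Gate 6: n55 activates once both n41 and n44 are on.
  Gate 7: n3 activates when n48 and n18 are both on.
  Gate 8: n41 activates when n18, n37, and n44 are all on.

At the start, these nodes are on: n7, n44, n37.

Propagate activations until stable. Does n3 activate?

No

n3 would need n48 and n18 (Gate 7), but n48 never turns on.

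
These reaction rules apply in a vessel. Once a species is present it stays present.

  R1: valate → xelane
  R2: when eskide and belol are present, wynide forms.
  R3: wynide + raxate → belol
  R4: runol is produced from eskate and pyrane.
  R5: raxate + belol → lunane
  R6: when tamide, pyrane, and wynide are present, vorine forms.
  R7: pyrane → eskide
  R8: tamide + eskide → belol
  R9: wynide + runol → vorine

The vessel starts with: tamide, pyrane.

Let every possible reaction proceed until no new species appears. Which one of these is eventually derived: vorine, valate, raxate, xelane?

vorine

pyrane present → eskide forms (R7).
tamide and eskide present → belol forms (R8).
eskide and belol present → wynide forms (R2).
tamide, pyrane, and wynide present → vorine forms (R6).
No rule produces valate, and it is not given. xelane would need valate (R1), but valate never forms. No rule produces raxate, and it is not given.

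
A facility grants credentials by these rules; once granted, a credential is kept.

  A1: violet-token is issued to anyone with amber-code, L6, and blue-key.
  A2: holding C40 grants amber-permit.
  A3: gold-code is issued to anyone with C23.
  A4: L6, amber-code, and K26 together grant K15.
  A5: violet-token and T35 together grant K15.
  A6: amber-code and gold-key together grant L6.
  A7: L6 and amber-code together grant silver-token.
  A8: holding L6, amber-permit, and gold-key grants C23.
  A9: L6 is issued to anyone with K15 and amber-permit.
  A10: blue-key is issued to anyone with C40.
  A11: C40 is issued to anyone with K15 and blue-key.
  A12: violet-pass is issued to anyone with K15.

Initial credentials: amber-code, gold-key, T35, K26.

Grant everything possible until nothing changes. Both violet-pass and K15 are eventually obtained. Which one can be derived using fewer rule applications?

K15: Holding amber-code and gold-key grants L6 (A6). Holding L6, amber-code, and K26 grants K15 (A4). [2 rule applications]
violet-pass: Holding amber-code and gold-key grants L6 (A6). Holding L6, amber-code, and K26 grants K15 (A4). Holding K15 grants violet-pass (A12). [3 rule applications]
K15 needs fewer.

K15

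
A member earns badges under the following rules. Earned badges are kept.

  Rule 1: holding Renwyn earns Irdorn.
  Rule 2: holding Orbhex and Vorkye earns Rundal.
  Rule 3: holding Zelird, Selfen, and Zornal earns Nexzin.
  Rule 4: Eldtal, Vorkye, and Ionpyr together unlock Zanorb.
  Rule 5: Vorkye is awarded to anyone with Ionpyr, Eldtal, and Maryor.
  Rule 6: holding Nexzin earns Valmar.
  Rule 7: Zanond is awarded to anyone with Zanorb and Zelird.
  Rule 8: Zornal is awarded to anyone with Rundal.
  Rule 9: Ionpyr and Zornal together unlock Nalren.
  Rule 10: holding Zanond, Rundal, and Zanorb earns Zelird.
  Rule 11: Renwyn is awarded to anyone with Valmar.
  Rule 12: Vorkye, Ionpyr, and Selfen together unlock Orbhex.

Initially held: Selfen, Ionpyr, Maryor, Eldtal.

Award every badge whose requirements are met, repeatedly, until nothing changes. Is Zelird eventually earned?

No

Zelird would need Zanond, Rundal, and Zanorb (Rule 10), but Zanond is never earned.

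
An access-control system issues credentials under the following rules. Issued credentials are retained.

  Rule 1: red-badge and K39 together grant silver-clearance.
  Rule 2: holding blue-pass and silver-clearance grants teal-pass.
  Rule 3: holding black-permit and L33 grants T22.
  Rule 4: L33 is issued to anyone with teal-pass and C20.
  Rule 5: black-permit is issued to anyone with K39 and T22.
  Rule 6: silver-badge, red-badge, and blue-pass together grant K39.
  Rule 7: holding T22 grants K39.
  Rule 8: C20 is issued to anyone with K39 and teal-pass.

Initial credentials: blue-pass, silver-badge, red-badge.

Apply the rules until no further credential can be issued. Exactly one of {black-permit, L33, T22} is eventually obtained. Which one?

Holding silver-badge, red-badge, and blue-pass grants K39 (Rule 6).
Holding red-badge and K39 grants silver-clearance (Rule 1).
Holding blue-pass and silver-clearance grants teal-pass (Rule 2).
Holding K39 and teal-pass grants C20 (Rule 8).
Holding teal-pass and C20 grants L33 (Rule 4).
T22 would need black-permit and L33 (Rule 3), but black-permit is never granted. black-permit would need K39 and T22 (Rule 5), but T22 is never granted.

L33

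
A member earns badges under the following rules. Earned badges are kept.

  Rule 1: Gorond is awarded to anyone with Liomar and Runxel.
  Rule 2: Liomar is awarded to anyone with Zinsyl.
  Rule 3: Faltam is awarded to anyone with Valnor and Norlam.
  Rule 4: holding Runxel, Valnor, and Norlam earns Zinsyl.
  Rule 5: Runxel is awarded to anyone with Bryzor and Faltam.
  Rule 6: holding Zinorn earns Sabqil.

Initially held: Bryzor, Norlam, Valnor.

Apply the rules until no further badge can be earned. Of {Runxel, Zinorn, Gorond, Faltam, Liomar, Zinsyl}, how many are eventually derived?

5

With Valnor and Norlam, Faltam is earned (Rule 3).
With Bryzor and Faltam, Runxel is earned (Rule 5).
With Runxel, Valnor, and Norlam, Zinsyl is earned (Rule 4).
With Zinsyl, Liomar is earned (Rule 2).
With Liomar and Runxel, Gorond is earned (Rule 1).
Runxel: reached.
No rule produces Zinorn, and it is not given.
Gorond: reached.
Faltam: reached.
Liomar: reached.
Zinsyl: reached.
Reached: Runxel, Gorond, Faltam, Liomar, and Zinsyl — 5 of the 6.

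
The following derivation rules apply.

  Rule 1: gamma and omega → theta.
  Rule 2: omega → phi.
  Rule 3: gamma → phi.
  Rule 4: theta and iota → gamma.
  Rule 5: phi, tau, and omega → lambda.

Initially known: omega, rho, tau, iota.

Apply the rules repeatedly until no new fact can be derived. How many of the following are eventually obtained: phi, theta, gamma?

omega holds, so phi follows (Rule 2).
phi: reached.
theta would need gamma and omega (Rule 1), but gamma is never established.
gamma would need theta and iota (Rule 4), but theta is never established.
Reached: phi — 1 of the 3.

1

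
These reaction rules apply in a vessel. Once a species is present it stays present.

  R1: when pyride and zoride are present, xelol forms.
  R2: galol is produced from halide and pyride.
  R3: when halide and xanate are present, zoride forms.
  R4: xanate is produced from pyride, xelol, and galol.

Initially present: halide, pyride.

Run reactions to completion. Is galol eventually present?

halide and pyride present → galol forms (R2).

Yes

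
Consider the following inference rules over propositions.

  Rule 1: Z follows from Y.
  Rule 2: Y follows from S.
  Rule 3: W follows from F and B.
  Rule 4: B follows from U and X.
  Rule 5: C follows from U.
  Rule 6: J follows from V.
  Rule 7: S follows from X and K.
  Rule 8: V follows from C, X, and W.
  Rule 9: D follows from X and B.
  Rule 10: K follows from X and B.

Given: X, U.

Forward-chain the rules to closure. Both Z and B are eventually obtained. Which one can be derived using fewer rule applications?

B: U and X hold, so B follows (Rule 4). [1 rule application]
Z: From U and X, Rule 4 gives B. From X and B, Rule 10 gives K. X and K hold, so S follows (Rule 7). From S, Rule 2 gives Y. From Y, Rule 1 gives Z. [5 rule applications]
B needs fewer.

B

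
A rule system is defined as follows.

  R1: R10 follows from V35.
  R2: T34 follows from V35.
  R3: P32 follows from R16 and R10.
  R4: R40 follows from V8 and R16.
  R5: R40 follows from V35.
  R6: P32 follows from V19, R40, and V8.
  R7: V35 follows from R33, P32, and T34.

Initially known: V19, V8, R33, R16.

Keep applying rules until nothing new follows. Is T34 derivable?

No

T34 would need V35 (R2), but V35 is never established.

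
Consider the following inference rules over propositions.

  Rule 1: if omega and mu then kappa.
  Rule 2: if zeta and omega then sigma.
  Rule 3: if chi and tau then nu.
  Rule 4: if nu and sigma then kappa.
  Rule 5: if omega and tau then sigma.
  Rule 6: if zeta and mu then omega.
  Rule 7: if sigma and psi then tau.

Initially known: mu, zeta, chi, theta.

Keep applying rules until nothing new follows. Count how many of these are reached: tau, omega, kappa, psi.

2

zeta and mu hold, so omega follows (Rule 6).
omega and mu hold, so kappa follows (Rule 1).
tau would need sigma and psi (Rule 7), but psi is never established.
omega: reached.
kappa: reached.
No rule produces psi, and it is not given.
Reached: omega and kappa — 2 of the 4.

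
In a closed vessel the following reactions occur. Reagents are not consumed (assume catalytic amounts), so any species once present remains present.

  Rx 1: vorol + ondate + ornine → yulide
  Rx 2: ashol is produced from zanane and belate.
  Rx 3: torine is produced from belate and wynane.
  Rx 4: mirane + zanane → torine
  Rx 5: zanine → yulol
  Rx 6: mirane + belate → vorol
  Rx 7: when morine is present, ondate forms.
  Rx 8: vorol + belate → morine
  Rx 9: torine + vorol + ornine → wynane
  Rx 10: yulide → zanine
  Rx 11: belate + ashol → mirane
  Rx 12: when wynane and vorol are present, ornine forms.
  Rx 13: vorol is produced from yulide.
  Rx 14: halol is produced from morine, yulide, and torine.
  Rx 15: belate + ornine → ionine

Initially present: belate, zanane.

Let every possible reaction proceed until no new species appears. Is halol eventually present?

halol would need morine, yulide, and torine (Rx 14), but yulide never forms.

No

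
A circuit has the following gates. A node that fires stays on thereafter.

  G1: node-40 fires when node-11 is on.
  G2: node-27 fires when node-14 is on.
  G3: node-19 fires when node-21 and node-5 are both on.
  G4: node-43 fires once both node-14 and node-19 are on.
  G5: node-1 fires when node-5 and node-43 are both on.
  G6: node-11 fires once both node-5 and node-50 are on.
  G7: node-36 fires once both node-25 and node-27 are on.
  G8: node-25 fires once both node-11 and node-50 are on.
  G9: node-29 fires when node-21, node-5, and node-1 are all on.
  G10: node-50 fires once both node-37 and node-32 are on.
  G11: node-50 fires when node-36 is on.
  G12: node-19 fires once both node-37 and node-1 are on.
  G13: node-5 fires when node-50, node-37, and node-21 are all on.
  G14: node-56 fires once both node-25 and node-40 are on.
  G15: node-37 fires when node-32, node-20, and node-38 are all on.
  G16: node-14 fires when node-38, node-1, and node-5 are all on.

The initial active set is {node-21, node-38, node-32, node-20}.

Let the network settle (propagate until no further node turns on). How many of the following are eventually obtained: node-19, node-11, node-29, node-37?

3

G15: node-32, node-20, and node-38 on → node-37 on.
G10: node-37 and node-32 on → node-50 on.
node-50, node-37, and node-21 are on, so node-5 fires (G13).
node-5 and node-50 are on, so node-11 fires (G6).
G3: node-21 and node-5 on → node-19 on.
node-19: reached.
node-11: reached.
node-29 would need node-21, node-5, and node-1 (G9), but node-1 never turns on.
node-37: reached.
Reached: node-19, node-11, and node-37 — 3 of the 4.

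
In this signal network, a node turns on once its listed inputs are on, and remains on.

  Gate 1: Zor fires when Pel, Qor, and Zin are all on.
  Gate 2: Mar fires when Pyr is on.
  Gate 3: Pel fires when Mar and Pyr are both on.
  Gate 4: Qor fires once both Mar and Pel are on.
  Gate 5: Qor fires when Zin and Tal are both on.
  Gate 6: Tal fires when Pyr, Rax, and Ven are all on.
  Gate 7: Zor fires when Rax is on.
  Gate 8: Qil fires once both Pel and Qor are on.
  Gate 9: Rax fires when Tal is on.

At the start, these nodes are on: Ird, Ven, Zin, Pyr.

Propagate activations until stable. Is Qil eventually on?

Yes

Pyr is on, so Mar fires (Gate 2).
Mar and Pyr are on, so Pel fires (Gate 3).
Mar and Pel are on, so Qor fires (Gate 4).
Pel and Qor are on, so Qil fires (Gate 8).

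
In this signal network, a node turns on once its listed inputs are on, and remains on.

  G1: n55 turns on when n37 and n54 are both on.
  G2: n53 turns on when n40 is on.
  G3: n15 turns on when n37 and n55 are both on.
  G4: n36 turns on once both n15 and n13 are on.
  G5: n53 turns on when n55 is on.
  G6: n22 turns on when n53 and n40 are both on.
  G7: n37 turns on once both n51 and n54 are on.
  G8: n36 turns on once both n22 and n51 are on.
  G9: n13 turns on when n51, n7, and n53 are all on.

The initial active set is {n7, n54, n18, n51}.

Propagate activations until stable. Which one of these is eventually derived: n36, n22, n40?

G7: n51 and n54 on → n37 on.
G1: n37 and n54 on → n55 on.
n55 is on, so n53 turns on (G5).
n37 and n55 are on, so n15 turns on (G3).
n51, n7, and n53 are on, so n13 turns on (G9).
G4: n15 and n13 on → n36 on.
n22 would need n53 and n40 (G6), but n40 never turns on. No rule produces n40, and it is not given.

n36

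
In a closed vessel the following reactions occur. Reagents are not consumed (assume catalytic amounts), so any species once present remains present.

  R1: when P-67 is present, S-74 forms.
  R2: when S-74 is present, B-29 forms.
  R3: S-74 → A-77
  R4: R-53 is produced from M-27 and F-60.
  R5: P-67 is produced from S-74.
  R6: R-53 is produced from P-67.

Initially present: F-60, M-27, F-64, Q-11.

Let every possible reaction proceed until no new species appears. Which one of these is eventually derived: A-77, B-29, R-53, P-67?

M-27 and F-60 present → R-53 forms (R4).
B-29 would need S-74 (R2), but S-74 never forms. P-67 would need S-74 (R5), but S-74 never forms. A-77 would need S-74 (R3), but S-74 never forms.

R-53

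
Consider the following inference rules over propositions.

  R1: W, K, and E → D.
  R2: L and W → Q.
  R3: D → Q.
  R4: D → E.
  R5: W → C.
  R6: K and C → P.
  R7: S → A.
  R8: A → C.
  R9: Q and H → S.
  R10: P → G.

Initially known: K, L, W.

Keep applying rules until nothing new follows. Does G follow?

W holds, so C follows (R5).
K and C hold, so P follows (R6).
From P, R10 gives G.

Yes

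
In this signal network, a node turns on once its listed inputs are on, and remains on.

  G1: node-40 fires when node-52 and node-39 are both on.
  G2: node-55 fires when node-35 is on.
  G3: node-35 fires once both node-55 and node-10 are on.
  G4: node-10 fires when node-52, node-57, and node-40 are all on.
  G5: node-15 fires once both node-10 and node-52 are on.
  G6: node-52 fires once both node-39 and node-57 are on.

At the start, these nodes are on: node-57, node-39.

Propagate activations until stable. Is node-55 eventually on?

node-55 would need node-35 (G2), but node-35 never turns on.

No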